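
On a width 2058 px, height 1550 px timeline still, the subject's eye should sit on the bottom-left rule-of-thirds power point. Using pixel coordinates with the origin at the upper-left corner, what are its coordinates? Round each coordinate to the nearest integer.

x = 686 px, y = 1033 px

The bottom-left point sits one-third of the way across and two-thirds of the way down.
x = 1 × 2058/3 ≈ 686; y = 2 × 1550/3 ≈ 1033.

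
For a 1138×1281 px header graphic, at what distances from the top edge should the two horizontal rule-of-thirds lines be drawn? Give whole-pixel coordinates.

1281 / 3 = 427, so the horizontal lines sit at one and two thirds of 1281.

y = 427 px and y = 854 px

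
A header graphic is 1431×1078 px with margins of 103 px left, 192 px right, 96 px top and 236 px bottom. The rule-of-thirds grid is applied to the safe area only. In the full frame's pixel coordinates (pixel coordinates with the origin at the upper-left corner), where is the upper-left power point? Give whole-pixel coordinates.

Content width = 1431 − 103 − 192 = 1136 px; content height = 1078 − 96 − 236 = 746 px.
Upper-left is one-third across and one-third down within the safe area.
x = 103 + 1 × 1136/3 = 103 + 378.67 ≈ 482
y = 96 + 1 × 746/3 = 96 + 248.67 ≈ 345

(482, 345)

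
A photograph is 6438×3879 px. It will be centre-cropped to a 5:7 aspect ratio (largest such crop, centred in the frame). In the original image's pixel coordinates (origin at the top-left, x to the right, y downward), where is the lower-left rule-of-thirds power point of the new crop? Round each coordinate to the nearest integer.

6438/3879 > 5/7, so the 5:7 crop keeps the full height 3879 and trims width to 3879 × 5/7 = 2770.71 px.
Left offset = (6438 − 2770.71)/2 = 1833.64 px; top offset = 0.
Lower-left is one-third across and two-thirds down within the crop:
x = 1833.64 + 1 × 2770.71/3 ≈ 2757; y = 0.00 + 2 × 3879.00/3 ≈ 2586.

(2757, 2586)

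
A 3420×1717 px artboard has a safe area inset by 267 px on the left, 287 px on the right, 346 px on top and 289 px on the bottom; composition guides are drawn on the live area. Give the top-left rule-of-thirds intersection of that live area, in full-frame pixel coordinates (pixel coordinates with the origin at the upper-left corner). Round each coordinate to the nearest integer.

Content width = 3420 − 267 − 287 = 2866 px; content height = 1717 − 346 − 289 = 1082 px.
Top-left is one-third across and one-third down within the live area.
x = 267 + 1 × 2866/3 = 267 + 955.33 ≈ 1222
y = 346 + 1 × 1082/3 = 346 + 360.67 ≈ 707

x = 1222 px, y = 707 px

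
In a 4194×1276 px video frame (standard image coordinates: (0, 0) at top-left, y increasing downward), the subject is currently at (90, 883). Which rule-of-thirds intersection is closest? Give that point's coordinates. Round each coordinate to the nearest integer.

(1398, 851)

Third lines: x ∈ {1398, 2796}, y ∈ {425, 851}.
90 is closer to x = 1398; 883 is closer to y = 851.
So the nearest intersection is the lower-left power point.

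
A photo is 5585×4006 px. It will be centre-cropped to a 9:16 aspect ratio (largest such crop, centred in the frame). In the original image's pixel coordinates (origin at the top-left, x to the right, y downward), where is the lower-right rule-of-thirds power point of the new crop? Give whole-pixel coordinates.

(3168, 2671)

5585/4006 > 9/16, so the 9:16 crop keeps the full height 4006 and trims width to 4006 × 9/16 = 2253.38 px.
Left offset = (5585 − 2253.38)/2 = 1665.81 px; top offset = 0.
Lower-right is two-thirds across and two-thirds down within the crop:
x = 1665.81 + 2 × 2253.38/3 ≈ 3168; y = 0.00 + 2 × 4006.00/3 ≈ 2671.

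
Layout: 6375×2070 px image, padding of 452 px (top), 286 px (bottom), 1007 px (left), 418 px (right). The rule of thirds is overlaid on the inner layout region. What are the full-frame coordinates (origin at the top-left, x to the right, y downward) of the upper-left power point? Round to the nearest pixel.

Content width = 6375 − 1007 − 418 = 4950 px; content height = 2070 − 452 − 286 = 1332 px.
Upper-left is one-third across and one-third down within the inner layout region.
x = 1007 + 1 × 4950/3 = 1007 + 1650.00 ≈ 2657
y = 452 + 1 × 1332/3 = 452 + 444.00 ≈ 896

x = 2657 px, y = 896 px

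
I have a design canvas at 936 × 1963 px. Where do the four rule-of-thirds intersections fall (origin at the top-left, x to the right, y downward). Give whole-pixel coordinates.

One third of 936 is 312; one third of 1963 is 654.33.
Vertical third lines at x = 312 and x = 624; horizontal third lines at y = 654 and y = 1309.

(312, 654), (624, 654), (312, 1309), (624, 1309)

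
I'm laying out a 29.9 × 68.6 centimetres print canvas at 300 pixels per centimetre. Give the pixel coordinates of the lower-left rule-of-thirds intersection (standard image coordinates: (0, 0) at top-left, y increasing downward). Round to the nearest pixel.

(2990, 13720)

In pixels the canvas is 29.9 × 300 = 8970 wide and 68.6 × 300 = 20580 tall.
The lower-left point is one-third across and two-thirds down:
x = 1 × 8970/3 ≈ 2990; y = 2 × 20580/3 ≈ 13720.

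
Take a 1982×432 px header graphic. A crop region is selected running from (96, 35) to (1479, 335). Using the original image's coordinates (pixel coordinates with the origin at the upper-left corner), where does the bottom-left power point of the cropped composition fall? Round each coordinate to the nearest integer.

x = 557 px, y = 235 px

Crop width = 1479 − 96 = 1383 px; one third is 461.00 px.
Crop height = 335 − 35 = 300 px; one third is 100.00 px.
The bottom-left point is one-third across and two-thirds down within the crop:
x = 96 + 1 × 461.00 ≈ 557; y = 35 + 2 × 100.00 ≈ 235.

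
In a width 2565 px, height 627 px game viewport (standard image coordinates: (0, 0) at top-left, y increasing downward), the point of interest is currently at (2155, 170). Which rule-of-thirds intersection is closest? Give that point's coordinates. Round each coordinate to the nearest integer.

x = 1710 px, y = 209 px

Third lines: x ∈ {855, 1710}, y ∈ {209, 418}.
2155 is closer to x = 1710; 170 is closer to y = 209.
So the nearest intersection is the upper-right power point.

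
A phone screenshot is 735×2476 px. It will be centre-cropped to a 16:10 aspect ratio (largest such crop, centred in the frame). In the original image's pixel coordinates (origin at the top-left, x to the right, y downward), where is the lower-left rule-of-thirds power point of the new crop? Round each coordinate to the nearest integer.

735/2476 < 16/10, so the 16:10 crop keeps the full width 735 and trims height to 735 × 10/16 = 459.38 px.
Top offset = (2476 − 459.38)/2 = 1008.31 px; left offset = 0.
Lower-left is one-third across and two-thirds down within the crop:
x = 0.00 + 1 × 735.00/3 ≈ 245; y = 1008.31 + 2 × 459.38/3 ≈ 1315.

x = 245 px, y = 1315 px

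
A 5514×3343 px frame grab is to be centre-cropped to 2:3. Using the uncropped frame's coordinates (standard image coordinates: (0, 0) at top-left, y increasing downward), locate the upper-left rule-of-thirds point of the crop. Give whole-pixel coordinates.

x = 2386 px, y = 1114 px

5514/3343 > 2/3, so the 2:3 crop keeps the full height 3343 and trims width to 3343 × 2/3 = 2228.67 px.
Left offset = (5514 − 2228.67)/2 = 1642.67 px; top offset = 0.
Upper-left is one-third across and one-third down within the crop:
x = 1642.67 + 1 × 2228.67/3 ≈ 2386; y = 0.00 + 1 × 3343.00/3 ≈ 1114.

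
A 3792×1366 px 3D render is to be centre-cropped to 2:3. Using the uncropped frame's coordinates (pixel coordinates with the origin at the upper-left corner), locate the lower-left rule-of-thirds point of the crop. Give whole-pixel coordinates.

(1744, 911)

3792/1366 > 2/3, so the 2:3 crop keeps the full height 1366 and trims width to 1366 × 2/3 = 910.67 px.
Left offset = (3792 − 910.67)/2 = 1440.67 px; top offset = 0.
Lower-left is one-third across and two-thirds down within the crop:
x = 1440.67 + 1 × 910.67/3 ≈ 1744; y = 0.00 + 2 × 1366.00/3 ≈ 911.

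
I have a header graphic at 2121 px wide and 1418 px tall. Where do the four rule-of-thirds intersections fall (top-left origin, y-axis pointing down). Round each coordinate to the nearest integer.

(707, 473), (1414, 473), (707, 945), (1414, 945)

One third of 2121 is 707; one third of 1418 is 472.67.
Vertical third lines at x = 707 and x = 1414; horizontal third lines at y = 473 and y = 945.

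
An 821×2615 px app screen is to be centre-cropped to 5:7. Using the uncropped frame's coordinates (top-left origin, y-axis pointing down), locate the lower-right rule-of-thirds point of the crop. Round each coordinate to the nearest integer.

821/2615 < 5/7, so the 5:7 crop keeps the full width 821 and trims height to 821 × 7/5 = 1149.40 px.
Top offset = (2615 − 1149.40)/2 = 732.80 px; left offset = 0.
Lower-right is two-thirds across and two-thirds down within the crop:
x = 0.00 + 2 × 821.00/3 ≈ 547; y = 732.80 + 2 × 1149.40/3 ≈ 1499.

x = 547 px, y = 1499 px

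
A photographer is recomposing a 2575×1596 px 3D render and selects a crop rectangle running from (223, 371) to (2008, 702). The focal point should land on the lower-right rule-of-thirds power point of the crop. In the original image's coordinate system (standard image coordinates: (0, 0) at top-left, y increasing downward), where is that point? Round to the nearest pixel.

Crop width = 2008 − 223 = 1785 px; one third is 595.00 px.
Crop height = 702 − 371 = 331 px; one third is 110.33 px.
The lower-right point is two-thirds across and two-thirds down within the crop:
x = 223 + 2 × 595.00 ≈ 1413; y = 371 + 2 × 110.33 ≈ 592.

(1413, 592)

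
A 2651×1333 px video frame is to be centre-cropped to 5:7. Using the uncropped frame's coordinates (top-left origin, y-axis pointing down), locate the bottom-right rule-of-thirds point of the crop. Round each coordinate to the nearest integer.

2651/1333 > 5/7, so the 5:7 crop keeps the full height 1333 and trims width to 1333 × 5/7 = 952.14 px.
Left offset = (2651 − 952.14)/2 = 849.43 px; top offset = 0.
Bottom-right is two-thirds across and two-thirds down within the crop:
x = 849.43 + 2 × 952.14/3 ≈ 1484; y = 0.00 + 2 × 1333.00/3 ≈ 889.

(1484, 889)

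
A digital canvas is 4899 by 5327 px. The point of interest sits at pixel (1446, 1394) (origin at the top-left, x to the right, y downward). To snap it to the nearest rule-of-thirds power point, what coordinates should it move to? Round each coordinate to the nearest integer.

x = 1633 px, y = 1776 px

Third lines: x ∈ {1633, 3266}, y ∈ {1776, 3551}.
1446 is closer to x = 1633; 1394 is closer to y = 1776.
So the nearest intersection is the upper-left power point.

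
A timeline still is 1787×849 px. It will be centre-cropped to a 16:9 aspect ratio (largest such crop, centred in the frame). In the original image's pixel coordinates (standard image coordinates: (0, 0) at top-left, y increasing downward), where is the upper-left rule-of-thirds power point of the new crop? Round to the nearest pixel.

(642, 283)

1787/849 > 16/9, so the 16:9 crop keeps the full height 849 and trims width to 849 × 16/9 = 1509.33 px.
Left offset = (1787 − 1509.33)/2 = 138.83 px; top offset = 0.
Upper-left is one-third across and one-third down within the crop:
x = 138.83 + 1 × 1509.33/3 ≈ 642; y = 0.00 + 1 × 849.00/3 ≈ 283.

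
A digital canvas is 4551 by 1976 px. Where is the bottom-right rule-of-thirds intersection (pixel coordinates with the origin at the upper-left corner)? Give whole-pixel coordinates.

The bottom-right point sits two-thirds of the way across and two-thirds of the way down.
x = 2 × 4551/3 ≈ 3034; y = 2 × 1976/3 ≈ 1317.

x = 3034 px, y = 1317 px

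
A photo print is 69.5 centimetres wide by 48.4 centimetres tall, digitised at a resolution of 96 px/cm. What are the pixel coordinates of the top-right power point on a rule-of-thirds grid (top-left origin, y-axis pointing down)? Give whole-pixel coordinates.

In pixels the canvas is 69.5 × 96 = 6672 wide and 48.4 × 96 = 4646.4 tall.
The top-right point is two-thirds across and one-third down:
x = 2 × 6672/3 ≈ 4448; y = 1 × 4646.4/3 ≈ 1549.

(4448, 1549)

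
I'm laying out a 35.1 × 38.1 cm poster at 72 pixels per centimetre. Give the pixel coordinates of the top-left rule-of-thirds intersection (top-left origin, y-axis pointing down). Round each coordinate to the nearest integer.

x = 842 px, y = 914 px

In pixels the canvas is 35.1 × 72 = 2527.2 wide and 38.1 × 72 = 2743.2 tall.
The top-left point is one-third across and one-third down:
x = 1 × 2527.2/3 ≈ 842; y = 1 × 2743.2/3 ≈ 914.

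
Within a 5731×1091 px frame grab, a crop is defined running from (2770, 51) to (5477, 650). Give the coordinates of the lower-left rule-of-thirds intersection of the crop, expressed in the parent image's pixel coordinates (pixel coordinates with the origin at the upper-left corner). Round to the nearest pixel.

Crop width = 5477 − 2770 = 2707 px; one third is 902.33 px.
Crop height = 650 − 51 = 599 px; one third is 199.67 px.
The lower-left point is one-third across and two-thirds down within the crop:
x = 2770 + 1 × 902.33 ≈ 3672; y = 51 + 2 × 199.67 ≈ 450.

x = 3672 px, y = 450 px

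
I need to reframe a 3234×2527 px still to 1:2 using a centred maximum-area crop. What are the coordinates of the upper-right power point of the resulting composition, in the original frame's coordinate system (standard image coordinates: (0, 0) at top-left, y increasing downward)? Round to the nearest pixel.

(1828, 842)

3234/2527 > 1/2, so the 1:2 crop keeps the full height 2527 and trims width to 2527 × 1/2 = 1263.50 px.
Left offset = (3234 − 1263.50)/2 = 985.25 px; top offset = 0.
Upper-right is two-thirds across and one-third down within the crop:
x = 985.25 + 2 × 1263.50/3 ≈ 1828; y = 0.00 + 1 × 2527.00/3 ≈ 842.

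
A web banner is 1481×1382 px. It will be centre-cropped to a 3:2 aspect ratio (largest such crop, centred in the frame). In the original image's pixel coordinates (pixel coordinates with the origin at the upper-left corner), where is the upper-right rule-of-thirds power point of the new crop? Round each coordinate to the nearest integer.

(987, 526)

1481/1382 < 3/2, so the 3:2 crop keeps the full width 1481 and trims height to 1481 × 2/3 = 987.33 px.
Top offset = (1382 − 987.33)/2 = 197.33 px; left offset = 0.
Upper-right is two-thirds across and one-third down within the crop:
x = 0.00 + 2 × 1481.00/3 ≈ 987; y = 197.33 + 1 × 987.33/3 ≈ 526.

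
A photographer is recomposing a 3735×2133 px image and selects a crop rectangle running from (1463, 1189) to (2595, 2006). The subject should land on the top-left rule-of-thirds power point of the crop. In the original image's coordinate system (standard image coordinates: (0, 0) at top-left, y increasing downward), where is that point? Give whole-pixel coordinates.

Crop width = 2595 − 1463 = 1132 px; one third is 377.33 px.
Crop height = 2006 − 1189 = 817 px; one third is 272.33 px.
The top-left point is one-third across and one-third down within the crop:
x = 1463 + 1 × 377.33 ≈ 1840; y = 1189 + 1 × 272.33 ≈ 1461.

x = 1840 px, y = 1461 px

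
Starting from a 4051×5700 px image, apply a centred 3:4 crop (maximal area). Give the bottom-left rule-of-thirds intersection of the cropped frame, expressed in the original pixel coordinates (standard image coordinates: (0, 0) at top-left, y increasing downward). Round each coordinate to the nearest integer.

4051/5700 < 3/4, so the 3:4 crop keeps the full width 4051 and trims height to 4051 × 4/3 = 5401.33 px.
Top offset = (5700 − 5401.33)/2 = 149.33 px; left offset = 0.
Bottom-left is one-third across and two-thirds down within the crop:
x = 0.00 + 1 × 4051.00/3 ≈ 1350; y = 149.33 + 2 × 5401.33/3 ≈ 3750.

x = 1350 px, y = 3750 px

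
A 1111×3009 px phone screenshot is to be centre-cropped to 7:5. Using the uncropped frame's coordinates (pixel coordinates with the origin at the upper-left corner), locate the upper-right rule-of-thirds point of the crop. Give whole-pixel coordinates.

(741, 1372)

1111/3009 < 7/5, so the 7:5 crop keeps the full width 1111 and trims height to 1111 × 5/7 = 793.57 px.
Top offset = (3009 − 793.57)/2 = 1107.71 px; left offset = 0.
Upper-right is two-thirds across and one-third down within the crop:
x = 0.00 + 2 × 1111.00/3 ≈ 741; y = 1107.71 + 1 × 793.57/3 ≈ 1372.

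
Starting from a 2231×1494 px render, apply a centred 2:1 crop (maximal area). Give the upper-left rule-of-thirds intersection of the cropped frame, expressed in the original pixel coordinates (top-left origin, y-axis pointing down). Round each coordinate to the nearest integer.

2231/1494 < 2/1, so the 2:1 crop keeps the full width 2231 and trims height to 2231 × 1/2 = 1115.50 px.
Top offset = (1494 − 1115.50)/2 = 189.25 px; left offset = 0.
Upper-left is one-third across and one-third down within the crop:
x = 0.00 + 1 × 2231.00/3 ≈ 744; y = 189.25 + 1 × 1115.50/3 ≈ 561.

x = 744 px, y = 561 px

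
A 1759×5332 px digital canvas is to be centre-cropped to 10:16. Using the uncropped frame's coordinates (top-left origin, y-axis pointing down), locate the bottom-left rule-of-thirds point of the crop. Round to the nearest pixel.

(586, 3135)

1759/5332 < 10/16, so the 10:16 crop keeps the full width 1759 and trims height to 1759 × 16/10 = 2814.40 px.
Top offset = (5332 − 2814.40)/2 = 1258.80 px; left offset = 0.
Bottom-left is one-third across and two-thirds down within the crop:
x = 0.00 + 1 × 1759.00/3 ≈ 586; y = 1258.80 + 2 × 2814.40/3 ≈ 3135.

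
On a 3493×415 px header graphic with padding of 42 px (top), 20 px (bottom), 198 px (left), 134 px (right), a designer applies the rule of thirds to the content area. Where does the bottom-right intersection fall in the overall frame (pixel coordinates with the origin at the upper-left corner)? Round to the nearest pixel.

(2305, 277)

Content width = 3493 − 198 − 134 = 3161 px; content height = 415 − 42 − 20 = 353 px.
Bottom-right is two-thirds across and two-thirds down within the content area.
x = 198 + 2 × 3161/3 = 198 + 2107.33 ≈ 2305
y = 42 + 2 × 353/3 = 42 + 235.33 ≈ 277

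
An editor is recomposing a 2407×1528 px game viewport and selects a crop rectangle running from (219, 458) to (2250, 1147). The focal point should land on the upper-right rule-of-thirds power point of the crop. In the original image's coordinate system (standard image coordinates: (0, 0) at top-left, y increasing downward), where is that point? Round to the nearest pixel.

Crop width = 2250 − 219 = 2031 px; one third is 677.00 px.
Crop height = 1147 − 458 = 689 px; one third is 229.67 px.
The upper-right point is two-thirds across and one-third down within the crop:
x = 219 + 2 × 677.00 ≈ 1573; y = 458 + 1 × 229.67 ≈ 688.

x = 1573 px, y = 688 px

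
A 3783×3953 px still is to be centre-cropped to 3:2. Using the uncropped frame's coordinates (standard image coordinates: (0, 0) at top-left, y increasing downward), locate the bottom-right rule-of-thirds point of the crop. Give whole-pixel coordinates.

x = 2522 px, y = 2397 px

3783/3953 < 3/2, so the 3:2 crop keeps the full width 3783 and trims height to 3783 × 2/3 = 2522.00 px.
Top offset = (3953 − 2522.00)/2 = 715.50 px; left offset = 0.
Bottom-right is two-thirds across and two-thirds down within the crop:
x = 0.00 + 2 × 3783.00/3 ≈ 2522; y = 715.50 + 2 × 2522.00/3 ≈ 2397.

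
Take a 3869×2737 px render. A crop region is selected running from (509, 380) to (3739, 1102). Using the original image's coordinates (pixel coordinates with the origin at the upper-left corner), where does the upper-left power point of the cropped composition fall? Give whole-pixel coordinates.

Crop width = 3739 − 509 = 3230 px; one third is 1076.67 px.
Crop height = 1102 − 380 = 722 px; one third is 240.67 px.
The upper-left point is one-third across and one-third down within the crop:
x = 509 + 1 × 1076.67 ≈ 1586; y = 380 + 1 × 240.67 ≈ 621.

(1586, 621)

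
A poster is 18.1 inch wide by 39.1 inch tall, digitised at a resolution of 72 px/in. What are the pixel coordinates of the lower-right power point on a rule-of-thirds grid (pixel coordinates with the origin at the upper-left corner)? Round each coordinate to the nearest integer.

(869, 1877)

In pixels the canvas is 18.1 × 72 = 1303.2 wide and 39.1 × 72 = 2815.2 tall.
The lower-right point is two-thirds across and two-thirds down:
x = 2 × 1303.2/3 ≈ 869; y = 2 × 2815.2/3 ≈ 1877.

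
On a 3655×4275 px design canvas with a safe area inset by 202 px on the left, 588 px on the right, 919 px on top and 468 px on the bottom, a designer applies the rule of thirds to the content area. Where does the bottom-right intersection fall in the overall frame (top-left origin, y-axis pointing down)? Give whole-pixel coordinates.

x = 2112 px, y = 2844 px

Content width = 3655 − 202 − 588 = 2865 px; content height = 4275 − 919 − 468 = 2888 px.
Bottom-right is two-thirds across and two-thirds down within the content area.
x = 202 + 2 × 2865/3 = 202 + 1910.00 ≈ 2112
y = 919 + 2 × 2888/3 = 919 + 1925.33 ≈ 2844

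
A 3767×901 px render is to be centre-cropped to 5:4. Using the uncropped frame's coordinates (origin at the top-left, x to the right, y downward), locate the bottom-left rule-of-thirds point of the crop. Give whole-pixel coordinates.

x = 1696 px, y = 601 px

3767/901 > 5/4, so the 5:4 crop keeps the full height 901 and trims width to 901 × 5/4 = 1126.25 px.
Left offset = (3767 − 1126.25)/2 = 1320.38 px; top offset = 0.
Bottom-left is one-third across and two-thirds down within the crop:
x = 1320.38 + 1 × 1126.25/3 ≈ 1696; y = 0.00 + 2 × 901.00/3 ≈ 601.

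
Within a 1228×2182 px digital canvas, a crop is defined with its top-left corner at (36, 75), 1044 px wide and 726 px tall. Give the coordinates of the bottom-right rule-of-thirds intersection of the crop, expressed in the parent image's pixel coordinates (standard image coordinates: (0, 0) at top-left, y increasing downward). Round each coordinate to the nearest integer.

One third of the crop width 1044 is 348.00 px.
One third of the crop height 726 is 242.00 px.
The bottom-right point is two-thirds across and two-thirds down within the crop:
x = 36 + 2 × 348.00 ≈ 732; y = 75 + 2 × 242.00 ≈ 559.

(732, 559)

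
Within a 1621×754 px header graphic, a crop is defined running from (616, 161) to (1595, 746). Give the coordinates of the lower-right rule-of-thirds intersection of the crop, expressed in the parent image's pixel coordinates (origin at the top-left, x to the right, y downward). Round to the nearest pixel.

(1269, 551)

Crop width = 1595 − 616 = 979 px; one third is 326.33 px.
Crop height = 746 − 161 = 585 px; one third is 195.00 px.
The lower-right point is two-thirds across and two-thirds down within the crop:
x = 616 + 2 × 326.33 ≈ 1269; y = 161 + 2 × 195.00 ≈ 551.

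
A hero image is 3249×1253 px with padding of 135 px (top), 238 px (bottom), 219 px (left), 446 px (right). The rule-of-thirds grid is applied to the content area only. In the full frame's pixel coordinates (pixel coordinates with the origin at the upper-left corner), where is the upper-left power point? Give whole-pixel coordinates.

(1080, 428)

Content width = 3249 − 219 − 446 = 2584 px; content height = 1253 − 135 − 238 = 880 px.
Upper-left is one-third across and one-third down within the content area.
x = 219 + 1 × 2584/3 = 219 + 861.33 ≈ 1080
y = 135 + 1 × 880/3 = 135 + 293.33 ≈ 428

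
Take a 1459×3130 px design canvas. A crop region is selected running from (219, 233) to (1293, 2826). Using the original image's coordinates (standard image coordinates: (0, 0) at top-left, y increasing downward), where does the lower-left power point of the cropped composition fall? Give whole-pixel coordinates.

Crop width = 1293 − 219 = 1074 px; one third is 358.00 px.
Crop height = 2826 − 233 = 2593 px; one third is 864.33 px.
The lower-left point is one-third across and two-thirds down within the crop:
x = 219 + 1 × 358.00 ≈ 577; y = 233 + 2 × 864.33 ≈ 1962.

(577, 1962)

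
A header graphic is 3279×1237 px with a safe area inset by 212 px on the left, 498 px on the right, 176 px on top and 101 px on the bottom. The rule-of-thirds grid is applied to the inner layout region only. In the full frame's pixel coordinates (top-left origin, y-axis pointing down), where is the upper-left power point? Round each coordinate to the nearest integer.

Content width = 3279 − 212 − 498 = 2569 px; content height = 1237 − 176 − 101 = 960 px.
Upper-left is one-third across and one-third down within the inner layout region.
x = 212 + 1 × 2569/3 = 212 + 856.33 ≈ 1068
y = 176 + 1 × 960/3 = 176 + 320.00 ≈ 496

x = 1068 px, y = 496 px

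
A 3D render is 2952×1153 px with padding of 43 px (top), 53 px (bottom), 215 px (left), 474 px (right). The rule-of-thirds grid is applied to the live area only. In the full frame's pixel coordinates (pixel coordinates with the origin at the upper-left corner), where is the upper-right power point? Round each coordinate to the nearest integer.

(1724, 395)

Content width = 2952 − 215 − 474 = 2263 px; content height = 1153 − 43 − 53 = 1057 px.
Upper-right is two-thirds across and one-third down within the live area.
x = 215 + 2 × 2263/3 = 215 + 1508.67 ≈ 1724
y = 43 + 1 × 1057/3 = 43 + 352.33 ≈ 395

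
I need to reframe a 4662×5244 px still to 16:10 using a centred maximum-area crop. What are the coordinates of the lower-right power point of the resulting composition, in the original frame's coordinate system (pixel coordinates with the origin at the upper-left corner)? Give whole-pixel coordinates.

4662/5244 < 16/10, so the 16:10 crop keeps the full width 4662 and trims height to 4662 × 10/16 = 2913.75 px.
Top offset = (5244 − 2913.75)/2 = 1165.12 px; left offset = 0.
Lower-right is two-thirds across and two-thirds down within the crop:
x = 0.00 + 2 × 4662.00/3 ≈ 3108; y = 1165.12 + 2 × 2913.75/3 ≈ 3108.

x = 3108 px, y = 3108 px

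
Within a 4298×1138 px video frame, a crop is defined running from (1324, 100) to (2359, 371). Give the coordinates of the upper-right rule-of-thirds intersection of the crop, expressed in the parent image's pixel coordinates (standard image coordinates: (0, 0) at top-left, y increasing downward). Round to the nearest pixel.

Crop width = 2359 − 1324 = 1035 px; one third is 345.00 px.
Crop height = 371 − 100 = 271 px; one third is 90.33 px.
The upper-right point is two-thirds across and one-third down within the crop:
x = 1324 + 2 × 345.00 ≈ 2014; y = 100 + 1 × 90.33 ≈ 190.

(2014, 190)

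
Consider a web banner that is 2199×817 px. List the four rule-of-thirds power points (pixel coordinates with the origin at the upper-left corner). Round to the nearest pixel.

One third of 2199 is 733; one third of 817 is 272.33.
Vertical third lines at x = 733 and x = 1466; horizontal third lines at y = 272 and y = 545.

(733, 272), (1466, 272), (733, 545), (1466, 545)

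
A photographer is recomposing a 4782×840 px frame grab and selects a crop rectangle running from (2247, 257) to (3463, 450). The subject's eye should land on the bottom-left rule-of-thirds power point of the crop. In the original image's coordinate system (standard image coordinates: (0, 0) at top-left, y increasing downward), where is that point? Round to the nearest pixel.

x = 2652 px, y = 386 px

Crop width = 3463 − 2247 = 1216 px; one third is 405.33 px.
Crop height = 450 − 257 = 193 px; one third is 64.33 px.
The bottom-left point is one-third across and two-thirds down within the crop:
x = 2247 + 1 × 405.33 ≈ 2652; y = 257 + 2 × 64.33 ≈ 386.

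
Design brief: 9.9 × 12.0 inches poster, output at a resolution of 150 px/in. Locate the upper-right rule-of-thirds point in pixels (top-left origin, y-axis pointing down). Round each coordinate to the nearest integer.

(990, 600)

In pixels the canvas is 9.9 × 150 = 1485 wide and 12.0 × 150 = 1800 tall.
The upper-right point is two-thirds across and one-third down:
x = 2 × 1485/3 ≈ 990; y = 1 × 1800/3 ≈ 600.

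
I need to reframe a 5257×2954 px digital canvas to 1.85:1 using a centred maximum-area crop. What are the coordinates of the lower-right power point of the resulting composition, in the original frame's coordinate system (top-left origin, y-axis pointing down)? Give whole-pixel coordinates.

x = 3505 px, y = 1951 px

5257/2954 < 1.85/1, so the 1.85:1 crop keeps the full width 5257 and trims height to 5257 × 1/1.85 = 2841.62 px.
Top offset = (2954 − 2841.62)/2 = 56.19 px; left offset = 0.
Lower-right is two-thirds across and two-thirds down within the crop:
x = 0.00 + 2 × 5257.00/3 ≈ 3505; y = 56.19 + 2 × 2841.62/3 ≈ 1951.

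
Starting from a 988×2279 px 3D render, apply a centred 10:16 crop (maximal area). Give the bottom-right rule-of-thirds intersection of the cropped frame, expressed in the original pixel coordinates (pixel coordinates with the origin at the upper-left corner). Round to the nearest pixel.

988/2279 < 10/16, so the 10:16 crop keeps the full width 988 and trims height to 988 × 16/10 = 1580.80 px.
Top offset = (2279 − 1580.80)/2 = 349.10 px; left offset = 0.
Bottom-right is two-thirds across and two-thirds down within the crop:
x = 0.00 + 2 × 988.00/3 ≈ 659; y = 349.10 + 2 × 1580.80/3 ≈ 1403.

(659, 1403)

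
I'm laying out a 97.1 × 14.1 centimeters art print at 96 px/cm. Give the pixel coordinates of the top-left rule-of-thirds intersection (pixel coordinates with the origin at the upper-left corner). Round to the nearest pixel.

In pixels the canvas is 97.1 × 96 = 9321.6 wide and 14.1 × 96 = 1353.6 tall.
The top-left point is one-third across and one-third down:
x = 1 × 9321.6/3 ≈ 3107; y = 1 × 1353.6/3 ≈ 451.

(3107, 451)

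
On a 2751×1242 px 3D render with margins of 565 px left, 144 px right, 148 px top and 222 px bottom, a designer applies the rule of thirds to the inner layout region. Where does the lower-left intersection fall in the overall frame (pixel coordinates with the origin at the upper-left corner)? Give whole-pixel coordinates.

Content width = 2751 − 565 − 144 = 2042 px; content height = 1242 − 148 − 222 = 872 px.
Lower-left is one-third across and two-thirds down within the inner layout region.
x = 565 + 1 × 2042/3 = 565 + 680.67 ≈ 1246
y = 148 + 2 × 872/3 = 148 + 581.33 ≈ 729

x = 1246 px, y = 729 px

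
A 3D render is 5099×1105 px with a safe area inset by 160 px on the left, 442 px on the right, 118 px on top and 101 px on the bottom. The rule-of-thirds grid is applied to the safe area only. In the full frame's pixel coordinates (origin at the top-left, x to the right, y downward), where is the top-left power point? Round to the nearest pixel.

x = 1659 px, y = 413 px

Content width = 5099 − 160 − 442 = 4497 px; content height = 1105 − 118 − 101 = 886 px.
Top-left is one-third across and one-third down within the safe area.
x = 160 + 1 × 4497/3 = 160 + 1499.00 ≈ 1659
y = 118 + 1 × 886/3 = 118 + 295.33 ≈ 413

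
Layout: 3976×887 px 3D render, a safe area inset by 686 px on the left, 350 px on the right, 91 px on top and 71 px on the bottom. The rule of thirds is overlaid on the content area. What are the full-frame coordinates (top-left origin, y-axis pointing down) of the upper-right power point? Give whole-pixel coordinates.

x = 2646 px, y = 333 px

Content width = 3976 − 686 − 350 = 2940 px; content height = 887 − 91 − 71 = 725 px.
Upper-right is two-thirds across and one-third down within the content area.
x = 686 + 2 × 2940/3 = 686 + 1960.00 ≈ 2646
y = 91 + 1 × 725/3 = 91 + 241.67 ≈ 333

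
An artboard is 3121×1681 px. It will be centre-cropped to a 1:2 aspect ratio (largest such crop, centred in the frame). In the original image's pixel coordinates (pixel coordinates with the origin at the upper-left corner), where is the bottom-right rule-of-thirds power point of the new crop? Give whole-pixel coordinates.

3121/1681 > 1/2, so the 1:2 crop keeps the full height 1681 and trims width to 1681 × 1/2 = 840.50 px.
Left offset = (3121 − 840.50)/2 = 1140.25 px; top offset = 0.
Bottom-right is two-thirds across and two-thirds down within the crop:
x = 1140.25 + 2 × 840.50/3 ≈ 1701; y = 0.00 + 2 × 1681.00/3 ≈ 1121.

(1701, 1121)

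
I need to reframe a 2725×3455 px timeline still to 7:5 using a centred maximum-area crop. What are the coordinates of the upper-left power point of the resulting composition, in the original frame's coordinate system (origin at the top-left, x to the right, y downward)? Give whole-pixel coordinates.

x = 908 px, y = 1403 px

2725/3455 < 7/5, so the 7:5 crop keeps the full width 2725 and trims height to 2725 × 5/7 = 1946.43 px.
Top offset = (3455 − 1946.43)/2 = 754.29 px; left offset = 0.
Upper-left is one-third across and one-third down within the crop:
x = 0.00 + 1 × 2725.00/3 ≈ 908; y = 754.29 + 1 × 1946.43/3 ≈ 1403.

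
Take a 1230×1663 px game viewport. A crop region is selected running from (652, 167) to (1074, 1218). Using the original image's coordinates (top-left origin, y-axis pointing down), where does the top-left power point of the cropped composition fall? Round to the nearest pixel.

Crop width = 1074 − 652 = 422 px; one third is 140.67 px.
Crop height = 1218 − 167 = 1051 px; one third is 350.33 px.
The top-left point is one-third across and one-third down within the crop:
x = 652 + 1 × 140.67 ≈ 793; y = 167 + 1 × 350.33 ≈ 517.

(793, 517)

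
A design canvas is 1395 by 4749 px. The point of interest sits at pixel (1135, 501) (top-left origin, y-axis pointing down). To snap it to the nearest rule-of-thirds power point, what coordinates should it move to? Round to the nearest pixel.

Third lines: x ∈ {465, 930}, y ∈ {1583, 3166}.
1135 is closer to x = 930; 501 is closer to y = 1583.
So the nearest intersection is the upper-right power point.

x = 930 px, y = 1583 px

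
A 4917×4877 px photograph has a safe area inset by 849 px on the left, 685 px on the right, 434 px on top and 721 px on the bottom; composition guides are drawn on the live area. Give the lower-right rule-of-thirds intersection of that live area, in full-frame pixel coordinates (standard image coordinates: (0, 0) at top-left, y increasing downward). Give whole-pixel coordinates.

Content width = 4917 − 849 − 685 = 3383 px; content height = 4877 − 434 − 721 = 3722 px.
Lower-right is two-thirds across and two-thirds down within the live area.
x = 849 + 2 × 3383/3 = 849 + 2255.33 ≈ 3104
y = 434 + 2 × 3722/3 = 434 + 2481.33 ≈ 2915

(3104, 2915)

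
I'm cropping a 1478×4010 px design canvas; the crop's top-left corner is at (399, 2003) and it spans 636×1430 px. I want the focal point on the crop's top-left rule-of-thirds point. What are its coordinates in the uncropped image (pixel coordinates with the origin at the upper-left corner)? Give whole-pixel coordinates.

One third of the crop width 636 is 212.00 px.
One third of the crop height 1430 is 476.67 px.
The top-left point is one-third across and one-third down within the crop:
x = 399 + 1 × 212.00 ≈ 611; y = 2003 + 1 × 476.67 ≈ 2480.

x = 611 px, y = 2480 px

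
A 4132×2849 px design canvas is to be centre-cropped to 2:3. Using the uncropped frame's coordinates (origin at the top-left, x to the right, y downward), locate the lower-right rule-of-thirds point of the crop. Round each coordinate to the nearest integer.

(2383, 1899)

4132/2849 > 2/3, so the 2:3 crop keeps the full height 2849 and trims width to 2849 × 2/3 = 1899.33 px.
Left offset = (4132 − 1899.33)/2 = 1116.33 px; top offset = 0.
Lower-right is two-thirds across and two-thirds down within the crop:
x = 1116.33 + 2 × 1899.33/3 ≈ 2383; y = 0.00 + 2 × 2849.00/3 ≈ 1899.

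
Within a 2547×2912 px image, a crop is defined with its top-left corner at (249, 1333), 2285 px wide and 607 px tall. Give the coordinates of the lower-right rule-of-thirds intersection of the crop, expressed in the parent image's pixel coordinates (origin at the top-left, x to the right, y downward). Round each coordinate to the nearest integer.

(1772, 1738)

One third of the crop width 2285 is 761.67 px.
One third of the crop height 607 is 202.33 px.
The lower-right point is two-thirds across and two-thirds down within the crop:
x = 249 + 2 × 761.67 ≈ 1772; y = 1333 + 2 × 202.33 ≈ 1738.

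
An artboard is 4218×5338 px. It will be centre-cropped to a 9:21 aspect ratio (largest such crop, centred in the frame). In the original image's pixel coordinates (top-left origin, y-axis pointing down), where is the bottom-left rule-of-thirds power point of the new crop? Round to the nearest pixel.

4218/5338 > 9/21, so the 9:21 crop keeps the full height 5338 and trims width to 5338 × 9/21 = 2287.71 px.
Left offset = (4218 − 2287.71)/2 = 965.14 px; top offset = 0.
Bottom-left is one-third across and two-thirds down within the crop:
x = 965.14 + 1 × 2287.71/3 ≈ 1728; y = 0.00 + 2 × 5338.00/3 ≈ 3559.

(1728, 3559)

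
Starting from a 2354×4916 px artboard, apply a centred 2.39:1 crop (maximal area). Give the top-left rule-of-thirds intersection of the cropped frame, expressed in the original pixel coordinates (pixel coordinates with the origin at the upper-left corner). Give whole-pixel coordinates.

2354/4916 < 2.39/1, so the 2.39:1 crop keeps the full width 2354 and trims height to 2354 × 1/2.39 = 984.94 px.
Top offset = (4916 − 984.94)/2 = 1965.53 px; left offset = 0.
Top-left is one-third across and one-third down within the crop:
x = 0.00 + 1 × 2354.00/3 ≈ 785; y = 1965.53 + 1 × 984.94/3 ≈ 2294.

x = 785 px, y = 2294 px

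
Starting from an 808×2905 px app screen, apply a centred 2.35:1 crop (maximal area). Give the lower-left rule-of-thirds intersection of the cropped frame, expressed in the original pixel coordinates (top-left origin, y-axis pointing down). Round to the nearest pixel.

x = 269 px, y = 1510 px

808/2905 < 2.35/1, so the 2.35:1 crop keeps the full width 808 and trims height to 808 × 1/2.35 = 343.83 px.
Top offset = (2905 − 343.83)/2 = 1280.59 px; left offset = 0.
Lower-left is one-third across and two-thirds down within the crop:
x = 0.00 + 1 × 808.00/3 ≈ 269; y = 1280.59 + 2 × 343.83/3 ≈ 1510.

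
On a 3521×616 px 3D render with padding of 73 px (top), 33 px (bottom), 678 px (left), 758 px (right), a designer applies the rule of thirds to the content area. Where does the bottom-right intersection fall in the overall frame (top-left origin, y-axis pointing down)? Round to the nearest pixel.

x = 2068 px, y = 413 px

Content width = 3521 − 678 − 758 = 2085 px; content height = 616 − 73 − 33 = 510 px.
Bottom-right is two-thirds across and two-thirds down within the content area.
x = 678 + 2 × 2085/3 = 678 + 1390.00 ≈ 2068
y = 73 + 2 × 510/3 = 73 + 340.00 ≈ 413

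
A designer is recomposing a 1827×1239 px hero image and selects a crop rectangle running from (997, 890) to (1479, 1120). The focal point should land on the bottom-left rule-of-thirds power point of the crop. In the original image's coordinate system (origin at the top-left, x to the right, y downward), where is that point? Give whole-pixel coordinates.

x = 1158 px, y = 1043 px

Crop width = 1479 − 997 = 482 px; one third is 160.67 px.
Crop height = 1120 − 890 = 230 px; one third is 76.67 px.
The bottom-left point is one-third across and two-thirds down within the crop:
x = 997 + 1 × 160.67 ≈ 1158; y = 890 + 2 × 76.67 ≈ 1043.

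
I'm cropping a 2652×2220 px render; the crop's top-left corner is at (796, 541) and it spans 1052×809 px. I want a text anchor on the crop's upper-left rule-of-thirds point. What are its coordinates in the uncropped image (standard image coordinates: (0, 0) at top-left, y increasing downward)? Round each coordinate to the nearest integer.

x = 1147 px, y = 811 px

One third of the crop width 1052 is 350.67 px.
One third of the crop height 809 is 269.67 px.
The upper-left point is one-third across and one-third down within the crop:
x = 796 + 1 × 350.67 ≈ 1147; y = 541 + 1 × 269.67 ≈ 811.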